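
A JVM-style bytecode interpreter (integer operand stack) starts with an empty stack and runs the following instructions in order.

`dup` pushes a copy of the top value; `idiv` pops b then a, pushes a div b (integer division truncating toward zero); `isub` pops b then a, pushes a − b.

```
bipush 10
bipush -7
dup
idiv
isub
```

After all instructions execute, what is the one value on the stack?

9

bipush 10 -> [10]
bipush -7 -> [10, -7]
dup       -> [10, -7, -7]
idiv      -> [10, 1]
isub      -> [9]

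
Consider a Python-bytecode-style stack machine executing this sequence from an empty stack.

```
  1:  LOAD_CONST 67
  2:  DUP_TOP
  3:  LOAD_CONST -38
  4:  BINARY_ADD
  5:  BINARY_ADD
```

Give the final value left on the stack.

96

LOAD_CONST 67   67
DUP_TOP         67 67
LOAD_CONST -38  67 67 -38
BINARY_ADD      67 29
BINARY_ADD      96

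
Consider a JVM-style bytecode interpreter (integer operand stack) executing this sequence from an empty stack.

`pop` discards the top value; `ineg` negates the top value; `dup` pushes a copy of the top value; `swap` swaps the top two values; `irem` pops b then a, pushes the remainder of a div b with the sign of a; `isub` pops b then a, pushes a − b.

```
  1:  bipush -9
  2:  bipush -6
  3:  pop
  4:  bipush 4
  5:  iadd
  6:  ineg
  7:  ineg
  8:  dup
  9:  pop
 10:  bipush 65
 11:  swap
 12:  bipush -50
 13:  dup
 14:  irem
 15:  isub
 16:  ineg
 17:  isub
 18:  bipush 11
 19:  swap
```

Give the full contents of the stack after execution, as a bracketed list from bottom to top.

bipush -9   [-9]
bipush -6   [-9, -6]
pop         [-9]
bipush 4    [-9, 4]
iadd        [-5]
ineg        [5]
ineg        [-5]
dup         [-5, -5]
pop         [-5]
bipush 65   [-5, 65]
swap        [65, -5]
bipush -50  [65, -5, -50]
dup         [65, -5, -50, -50]
irem        [65, -5, 0]
isub        [65, -5]
ineg        [65, 5]
isub        [60]
bipush 11   [60, 11]
swap        [11, 60]

[11, 60]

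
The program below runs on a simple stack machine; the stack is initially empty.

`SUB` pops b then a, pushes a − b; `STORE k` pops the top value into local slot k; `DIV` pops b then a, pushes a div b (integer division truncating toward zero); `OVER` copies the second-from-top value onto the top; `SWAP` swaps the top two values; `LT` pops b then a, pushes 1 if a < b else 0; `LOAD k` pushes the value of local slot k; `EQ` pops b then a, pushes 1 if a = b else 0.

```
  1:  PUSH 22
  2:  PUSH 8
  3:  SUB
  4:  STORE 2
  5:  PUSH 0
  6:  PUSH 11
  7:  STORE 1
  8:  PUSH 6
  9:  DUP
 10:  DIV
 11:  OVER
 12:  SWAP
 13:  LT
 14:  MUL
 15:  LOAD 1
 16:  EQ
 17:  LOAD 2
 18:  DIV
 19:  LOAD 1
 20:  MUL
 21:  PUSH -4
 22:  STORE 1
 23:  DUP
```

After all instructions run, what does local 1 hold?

PUSH 22 → 22
PUSH 8  → 22 8
SUB     → 14
STORE 2 → (empty)
PUSH 0  → 0
PUSH 11 → 0 11
STORE 1 → 0
PUSH 6  → 0 6
DUP     → 0 6 6
DIV     → 0 1
OVER    → 0 1 0
SWAP    → 0 0 1
LT      → 0 1
MUL     → 0
LOAD 1  → 0 11
EQ      → 0
LOAD 2  → 0 14
DIV     → 0
LOAD 1  → 0 11
MUL     → 0
PUSH -4 → 0 -4
STORE 1 → 0
DUP     → 0 0

-4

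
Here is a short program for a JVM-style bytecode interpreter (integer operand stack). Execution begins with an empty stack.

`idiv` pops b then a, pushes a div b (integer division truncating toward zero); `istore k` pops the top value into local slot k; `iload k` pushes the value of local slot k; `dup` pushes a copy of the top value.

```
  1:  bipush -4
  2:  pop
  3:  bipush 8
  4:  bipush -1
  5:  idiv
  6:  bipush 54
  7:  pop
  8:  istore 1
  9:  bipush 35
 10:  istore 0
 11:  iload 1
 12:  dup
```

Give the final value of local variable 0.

35

bipush -4  -4
pop        (empty)
bipush 8   8
bipush -1  8 -1
idiv       -8
bipush 54  -8 54
pop        -8
istore 1   (empty)
bipush 35  35
istore 0   (empty)
iload 1    -8
dup        -8 -8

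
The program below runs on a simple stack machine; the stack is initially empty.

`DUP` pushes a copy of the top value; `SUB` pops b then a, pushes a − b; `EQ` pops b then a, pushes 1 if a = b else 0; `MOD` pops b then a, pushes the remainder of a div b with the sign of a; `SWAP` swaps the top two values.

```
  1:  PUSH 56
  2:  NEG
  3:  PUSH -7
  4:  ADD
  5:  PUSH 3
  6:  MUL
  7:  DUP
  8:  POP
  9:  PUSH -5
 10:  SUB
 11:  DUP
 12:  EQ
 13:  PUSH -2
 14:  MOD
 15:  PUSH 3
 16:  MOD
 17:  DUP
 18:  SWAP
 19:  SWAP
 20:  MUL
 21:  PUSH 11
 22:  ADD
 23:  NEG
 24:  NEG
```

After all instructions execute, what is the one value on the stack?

PUSH 56 → [56]
NEG     → [-56]
PUSH -7 → [-56, -7]
ADD     → [-63]
PUSH 3  → [-63, 3]
MUL     → [-189]
DUP     → [-189, -189]
POP     → [-189]
PUSH -5 → [-189, -5]
SUB     → [-184]
DUP     → [-184, -184]
EQ      → [1]
PUSH -2 → [1, -2]
MOD     → [1]
PUSH 3  → [1, 3]
MOD     → [1]
DUP     → [1, 1]
SWAP    → [1, 1]
SWAP    → [1, 1]
MUL     → [1]
PUSH 11 → [1, 11]
ADD     → [12]
NEG     → [-12]
NEG     → [12]

12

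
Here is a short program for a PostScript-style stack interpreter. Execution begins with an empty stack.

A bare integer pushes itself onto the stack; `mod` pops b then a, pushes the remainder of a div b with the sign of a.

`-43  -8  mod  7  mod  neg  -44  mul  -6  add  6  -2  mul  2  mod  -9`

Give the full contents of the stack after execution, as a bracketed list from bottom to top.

-43 → [-43]
-8  → [-43, -8]
mod → [-3]
7   → [-3, 7]
mod → [-3]
neg → [3]
-44 → [3, -44]
mul → [-132]
-6  → [-132, -6]
add → [-138]
6   → [-138, 6]
-2  → [-138, 6, -2]
mul → [-138, -12]
2   → [-138, -12, 2]
mod → [-138, 0]
-9  → [-138, 0, -9]

[-138, 0, -9]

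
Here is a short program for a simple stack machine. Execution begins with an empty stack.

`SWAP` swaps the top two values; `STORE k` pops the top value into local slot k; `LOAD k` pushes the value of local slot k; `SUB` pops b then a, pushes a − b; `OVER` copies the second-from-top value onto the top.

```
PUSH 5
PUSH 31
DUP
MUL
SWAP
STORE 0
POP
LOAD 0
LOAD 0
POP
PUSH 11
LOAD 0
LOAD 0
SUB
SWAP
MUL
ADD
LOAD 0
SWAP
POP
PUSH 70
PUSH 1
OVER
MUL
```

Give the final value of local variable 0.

5

PUSH 5  : 5
PUSH 31 : 5 31
DUP     : 5 31 31
MUL     : 5 961
SWAP    : 961 5
STORE 0 : 961
POP     : (empty)
LOAD 0  : 5
LOAD 0  : 5 5
POP     : 5
PUSH 11 : 5 11
LOAD 0  : 5 11 5
LOAD 0  : 5 11 5 5
SUB     : 5 11 0
SWAP    : 5 0 11
MUL     : 5 0
ADD     : 5
LOAD 0  : 5 5
SWAP    : 5 5
POP     : 5
PUSH 70 : 5 70
PUSH 1  : 5 70 1
OVER    : 5 70 1 70
MUL     : 5 70 70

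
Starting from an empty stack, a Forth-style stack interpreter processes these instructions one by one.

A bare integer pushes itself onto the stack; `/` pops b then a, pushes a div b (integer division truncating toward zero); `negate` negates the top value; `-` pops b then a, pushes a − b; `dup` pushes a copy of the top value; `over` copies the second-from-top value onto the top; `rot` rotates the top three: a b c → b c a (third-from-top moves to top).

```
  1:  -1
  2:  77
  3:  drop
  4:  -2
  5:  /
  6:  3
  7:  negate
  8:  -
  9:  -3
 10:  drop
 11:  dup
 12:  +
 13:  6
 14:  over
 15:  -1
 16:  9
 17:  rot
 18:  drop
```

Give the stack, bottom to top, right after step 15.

[6, 6, 6, -1]

-1     -> -1
77     -> -1 77
drop   -> -1
-2     -> -1 -2
/      -> 0
3      -> 0 3
negate -> 0 -3
-      -> 3
-3     -> 3 -3
drop   -> 3
dup    -> 3 3
+      -> 6
6      -> 6 6
over   -> 6 6 6
-1     -> 6 6 6 -1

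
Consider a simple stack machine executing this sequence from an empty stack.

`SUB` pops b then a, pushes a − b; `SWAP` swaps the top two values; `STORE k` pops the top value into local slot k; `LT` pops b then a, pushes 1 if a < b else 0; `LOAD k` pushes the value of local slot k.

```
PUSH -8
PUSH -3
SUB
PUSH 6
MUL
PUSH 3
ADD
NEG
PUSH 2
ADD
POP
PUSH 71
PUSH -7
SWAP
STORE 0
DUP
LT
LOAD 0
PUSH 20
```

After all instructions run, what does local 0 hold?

71

PUSH -8  [-8]
PUSH -3  [-8, -3]
SUB      [-5]
PUSH 6   [-5, 6]
MUL      [-30]
PUSH 3   [-30, 3]
ADD      [-27]
NEG      [27]
PUSH 2   [27, 2]
ADD      [29]
POP      []
PUSH 71  [71]
PUSH -7  [71, -7]
SWAP     [-7, 71]
STORE 0  [-7]
DUP      [-7, -7]
LT       [0]
LOAD 0   [0, 71]
PUSH 20  [0, 71, 20]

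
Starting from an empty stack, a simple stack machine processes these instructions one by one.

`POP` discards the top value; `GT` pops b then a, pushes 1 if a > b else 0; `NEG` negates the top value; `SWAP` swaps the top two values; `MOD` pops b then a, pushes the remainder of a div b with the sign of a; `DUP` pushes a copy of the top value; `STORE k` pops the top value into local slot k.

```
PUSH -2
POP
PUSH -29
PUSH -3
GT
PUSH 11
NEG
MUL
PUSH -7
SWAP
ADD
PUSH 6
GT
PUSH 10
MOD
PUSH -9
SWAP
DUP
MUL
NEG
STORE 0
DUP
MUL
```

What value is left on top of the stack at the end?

PUSH -2   [-2]
POP       []
PUSH -29  [-29]
PUSH -3   [-29, -3]
GT        [0]
PUSH 11   [0, 11]
NEG       [0, -11]
MUL       [0]
PUSH -7   [0, -7]
SWAP      [-7, 0]
ADD       [-7]
PUSH 6    [-7, 6]
GT        [0]
PUSH 10   [0, 10]
MOD       [0]
PUSH -9   [0, -9]
SWAP      [-9, 0]
DUP       [-9, 0, 0]
MUL       [-9, 0]
NEG       [-9, 0]
STORE 0   [-9]
DUP       [-9, -9]
MUL       [81]

81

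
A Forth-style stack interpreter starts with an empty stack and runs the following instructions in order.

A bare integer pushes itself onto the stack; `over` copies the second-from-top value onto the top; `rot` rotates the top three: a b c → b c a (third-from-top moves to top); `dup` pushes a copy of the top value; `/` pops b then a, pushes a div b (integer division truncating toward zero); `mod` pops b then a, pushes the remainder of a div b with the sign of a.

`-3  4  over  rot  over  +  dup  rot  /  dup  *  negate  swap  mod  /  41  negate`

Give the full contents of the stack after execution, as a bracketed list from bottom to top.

[-1, -41]

-3     → -3
4      → -3 4
over   → -3 4 -3
rot    → 4 -3 -3
over   → 4 -3 -3 -3
+      → 4 -3 -6
dup    → 4 -3 -6 -6
rot    → 4 -6 -6 -3
/      → 4 -6 2
dup    → 4 -6 2 2
*      → 4 -6 4
negate → 4 -6 -4
swap   → 4 -4 -6
mod    → 4 -4
/      → -1
41     → -1 41
negate → -1 -41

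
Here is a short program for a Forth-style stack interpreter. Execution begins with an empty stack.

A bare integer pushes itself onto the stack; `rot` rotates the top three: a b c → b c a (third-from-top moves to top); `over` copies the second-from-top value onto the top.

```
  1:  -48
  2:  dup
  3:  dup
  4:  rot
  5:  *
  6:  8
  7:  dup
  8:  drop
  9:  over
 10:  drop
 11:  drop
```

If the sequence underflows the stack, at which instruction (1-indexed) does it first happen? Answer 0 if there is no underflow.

0

-48  -> [-48]
dup  -> [-48, -48]
dup  -> [-48, -48, -48]
rot  -> [-48, -48, -48]
*    -> [-48, 2304]
8    -> [-48, 2304, 8]
dup  -> [-48, 2304, 8, 8]
drop -> [-48, 2304, 8]
over -> [-48, 2304, 8, 2304]
drop -> [-48, 2304, 8]
drop -> [-48, 2304]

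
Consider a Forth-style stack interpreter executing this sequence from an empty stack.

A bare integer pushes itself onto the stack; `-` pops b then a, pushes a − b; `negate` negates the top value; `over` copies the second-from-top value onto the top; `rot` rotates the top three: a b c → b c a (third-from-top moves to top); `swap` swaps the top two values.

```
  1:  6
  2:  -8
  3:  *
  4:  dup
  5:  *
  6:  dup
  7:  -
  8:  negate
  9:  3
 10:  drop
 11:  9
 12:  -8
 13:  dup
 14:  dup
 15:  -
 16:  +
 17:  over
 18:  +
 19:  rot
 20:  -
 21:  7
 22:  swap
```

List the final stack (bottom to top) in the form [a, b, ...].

6       [6]
-8      [6, -8]
*       [-48]
dup     [-48, -48]
*       [2304]
dup     [2304, 2304]
-       [0]
negate  [0]
3       [0, 3]
drop    [0]
9       [0, 9]
-8      [0, 9, -8]
dup     [0, 9, -8, -8]
dup     [0, 9, -8, -8, -8]
-       [0, 9, -8, 0]
+       [0, 9, -8]
over    [0, 9, -8, 9]
+       [0, 9, 1]
rot     [9, 1, 0]
-       [9, 1]
7       [9, 1, 7]
swap    [9, 7, 1]

[9, 7, 1]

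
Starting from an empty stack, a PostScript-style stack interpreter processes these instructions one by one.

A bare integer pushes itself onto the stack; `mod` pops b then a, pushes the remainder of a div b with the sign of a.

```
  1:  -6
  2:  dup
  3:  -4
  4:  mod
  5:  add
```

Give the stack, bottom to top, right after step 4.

[-6, -2]

-6  : [-6]
dup : [-6, -6]
-4  : [-6, -6, -4]
mod : [-6, -2]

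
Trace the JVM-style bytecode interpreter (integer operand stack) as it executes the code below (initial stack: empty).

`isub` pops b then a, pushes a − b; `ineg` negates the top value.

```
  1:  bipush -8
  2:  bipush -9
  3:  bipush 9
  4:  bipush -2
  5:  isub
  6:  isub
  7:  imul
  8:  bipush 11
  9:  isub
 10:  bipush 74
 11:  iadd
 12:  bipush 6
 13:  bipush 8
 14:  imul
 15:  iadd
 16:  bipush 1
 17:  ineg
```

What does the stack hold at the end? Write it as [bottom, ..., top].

[271, -1]

bipush -8 → -8
bipush -9 → -8 -9
bipush 9  → -8 -9 9
bipush -2 → -8 -9 9 -2
isub      → -8 -9 11
isub      → -8 -20
imul      → 160
bipush 11 → 160 11
isub      → 149
bipush 74 → 149 74
iadd      → 223
bipush 6  → 223 6
bipush 8  → 223 6 8
imul      → 223 48
iadd      → 271
bipush 1  → 271 1
ineg      → 271 -1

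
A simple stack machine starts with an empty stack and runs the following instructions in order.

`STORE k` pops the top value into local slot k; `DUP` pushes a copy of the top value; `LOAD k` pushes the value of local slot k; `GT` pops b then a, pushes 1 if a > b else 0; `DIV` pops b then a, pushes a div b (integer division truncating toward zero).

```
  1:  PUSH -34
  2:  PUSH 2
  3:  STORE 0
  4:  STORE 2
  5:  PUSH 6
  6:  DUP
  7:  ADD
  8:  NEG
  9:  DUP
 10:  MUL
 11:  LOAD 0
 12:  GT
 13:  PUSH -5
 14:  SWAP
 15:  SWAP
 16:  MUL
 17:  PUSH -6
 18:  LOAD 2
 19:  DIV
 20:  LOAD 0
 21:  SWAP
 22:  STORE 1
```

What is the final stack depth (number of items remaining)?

PUSH -34 → [-34]
PUSH 2   → [-34, 2]
STORE 0  → [-34]
STORE 2  → []
PUSH 6   → [6]
DUP      → [6, 6]
ADD      → [12]
NEG      → [-12]
DUP      → [-12, -12]
MUL      → [144]
LOAD 0   → [144, 2]
GT       → [1]
PUSH -5  → [1, -5]
SWAP     → [-5, 1]
SWAP     → [1, -5]
MUL      → [-5]
PUSH -6  → [-5, -6]
LOAD 2   → [-5, -6, -34]
DIV      → [-5, 0]
LOAD 0   → [-5, 0, 2]
SWAP     → [-5, 2, 0]
STORE 1  → [-5, 2]

2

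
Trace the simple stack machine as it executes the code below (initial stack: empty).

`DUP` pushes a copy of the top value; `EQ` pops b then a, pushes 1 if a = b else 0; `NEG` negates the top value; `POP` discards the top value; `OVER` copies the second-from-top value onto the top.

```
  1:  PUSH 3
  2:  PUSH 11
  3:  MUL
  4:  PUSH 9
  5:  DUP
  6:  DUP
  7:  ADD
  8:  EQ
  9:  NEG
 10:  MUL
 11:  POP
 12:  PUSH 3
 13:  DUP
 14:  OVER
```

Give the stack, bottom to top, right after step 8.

PUSH 3   3
PUSH 11  3 11
MUL      33
PUSH 9   33 9
DUP      33 9 9
DUP      33 9 9 9
ADD      33 9 18
EQ       33 0

[33, 0]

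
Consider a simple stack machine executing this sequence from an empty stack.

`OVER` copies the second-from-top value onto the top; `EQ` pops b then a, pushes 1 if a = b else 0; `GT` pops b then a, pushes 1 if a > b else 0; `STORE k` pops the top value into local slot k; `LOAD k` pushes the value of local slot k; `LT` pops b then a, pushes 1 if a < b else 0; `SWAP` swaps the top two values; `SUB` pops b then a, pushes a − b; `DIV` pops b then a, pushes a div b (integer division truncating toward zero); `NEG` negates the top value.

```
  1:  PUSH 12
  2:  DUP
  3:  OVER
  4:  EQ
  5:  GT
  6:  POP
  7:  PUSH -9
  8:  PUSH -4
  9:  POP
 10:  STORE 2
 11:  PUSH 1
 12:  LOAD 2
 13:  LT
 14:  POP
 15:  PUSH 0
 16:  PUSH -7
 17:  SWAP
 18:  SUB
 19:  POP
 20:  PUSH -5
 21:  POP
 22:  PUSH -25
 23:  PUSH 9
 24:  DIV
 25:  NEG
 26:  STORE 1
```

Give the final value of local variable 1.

2

PUSH 12   12
DUP       12 12
OVER      12 12 12
EQ        12 1
GT        1
POP       (empty)
PUSH -9   -9
PUSH -4   -9 -4
POP       -9
STORE 2   (empty)
PUSH 1    1
LOAD 2    1 -9
LT        0
POP       (empty)
PUSH 0    0
PUSH -7   0 -7
SWAP      -7 0
SUB       -7
POP       (empty)
PUSH -5   -5
POP       (empty)
PUSH -25  -25
PUSH 9    -25 9
DIV       -2
NEG       2
STORE 1   (empty)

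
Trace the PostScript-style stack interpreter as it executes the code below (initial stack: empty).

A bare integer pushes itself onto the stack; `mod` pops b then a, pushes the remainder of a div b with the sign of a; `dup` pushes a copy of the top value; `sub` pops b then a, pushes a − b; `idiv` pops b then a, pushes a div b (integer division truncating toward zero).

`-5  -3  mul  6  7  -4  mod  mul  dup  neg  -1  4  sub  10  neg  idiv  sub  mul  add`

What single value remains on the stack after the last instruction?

-309

-5    [-5]
-3    [-5, -3]
mul   [15]
6     [15, 6]
7     [15, 6, 7]
-4    [15, 6, 7, -4]
mod   [15, 6, 3]
mul   [15, 18]
dup   [15, 18, 18]
neg   [15, 18, -18]
-1    [15, 18, -18, -1]
4     [15, 18, -18, -1, 4]
sub   [15, 18, -18, -5]
10    [15, 18, -18, -5, 10]
neg   [15, 18, -18, -5, -10]
idiv  [15, 18, -18, 0]
sub   [15, 18, -18]
mul   [15, -324]
add   [-309]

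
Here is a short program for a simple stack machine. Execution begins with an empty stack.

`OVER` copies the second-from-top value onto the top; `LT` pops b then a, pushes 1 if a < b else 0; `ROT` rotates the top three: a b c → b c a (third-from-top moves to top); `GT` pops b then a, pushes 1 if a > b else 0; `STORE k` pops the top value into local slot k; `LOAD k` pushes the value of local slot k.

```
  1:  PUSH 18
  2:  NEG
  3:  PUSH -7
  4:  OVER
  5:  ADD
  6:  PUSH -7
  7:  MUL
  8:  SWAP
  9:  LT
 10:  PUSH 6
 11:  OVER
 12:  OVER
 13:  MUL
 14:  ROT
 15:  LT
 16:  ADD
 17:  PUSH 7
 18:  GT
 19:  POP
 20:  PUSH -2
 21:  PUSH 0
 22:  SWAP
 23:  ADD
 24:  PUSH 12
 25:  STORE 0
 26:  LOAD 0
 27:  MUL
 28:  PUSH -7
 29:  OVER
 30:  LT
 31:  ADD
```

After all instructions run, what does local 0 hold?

PUSH 18 : [18]
NEG     : [-18]
PUSH -7 : [-18, -7]
OVER    : [-18, -7, -18]
ADD     : [-18, -25]
PUSH -7 : [-18, -25, -7]
MUL     : [-18, 175]
SWAP    : [175, -18]
LT      : [0]
PUSH 6  : [0, 6]
OVER    : [0, 6, 0]
OVER    : [0, 6, 0, 6]
MUL     : [0, 6, 0]
ROT     : [6, 0, 0]
LT      : [6, 0]
ADD     : [6]
PUSH 7  : [6, 7]
GT      : [0]
POP     : []
PUSH -2 : [-2]
PUSH 0  : [-2, 0]
SWAP    : [0, -2]
ADD     : [-2]
PUSH 12 : [-2, 12]
STORE 0 : [-2]
LOAD 0  : [-2, 12]
MUL     : [-24]
PUSH -7 : [-24, -7]
OVER    : [-24, -7, -24]
LT      : [-24, 0]
ADD     : [-24]

12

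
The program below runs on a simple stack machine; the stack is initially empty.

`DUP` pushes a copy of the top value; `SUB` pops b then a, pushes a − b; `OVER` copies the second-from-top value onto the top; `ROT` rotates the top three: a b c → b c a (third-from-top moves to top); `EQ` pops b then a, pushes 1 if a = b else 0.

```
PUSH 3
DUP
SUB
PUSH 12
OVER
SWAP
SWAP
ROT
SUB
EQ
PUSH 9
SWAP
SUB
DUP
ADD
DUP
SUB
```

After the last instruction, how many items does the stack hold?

1

PUSH 3  → 3
DUP     → 3 3
SUB     → 0
PUSH 12 → 0 12
OVER    → 0 12 0
SWAP    → 0 0 12
SWAP    → 0 12 0
ROT     → 12 0 0
SUB     → 12 0
EQ      → 0
PUSH 9  → 0 9
SWAP    → 9 0
SUB     → 9
DUP     → 9 9
ADD     → 18
DUP     → 18 18
SUB     → 0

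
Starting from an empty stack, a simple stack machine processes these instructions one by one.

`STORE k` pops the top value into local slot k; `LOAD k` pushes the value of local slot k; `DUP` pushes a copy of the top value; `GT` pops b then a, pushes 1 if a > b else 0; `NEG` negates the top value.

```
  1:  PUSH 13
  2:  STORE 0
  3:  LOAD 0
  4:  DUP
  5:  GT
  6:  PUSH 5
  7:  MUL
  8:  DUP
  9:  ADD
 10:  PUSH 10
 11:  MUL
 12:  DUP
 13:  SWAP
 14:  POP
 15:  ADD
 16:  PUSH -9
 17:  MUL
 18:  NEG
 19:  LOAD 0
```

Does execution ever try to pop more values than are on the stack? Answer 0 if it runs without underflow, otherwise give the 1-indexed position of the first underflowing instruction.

PUSH 13 → [13]
STORE 0 → []
LOAD 0  → [13]
DUP     → [13, 13]
GT      → [0]
PUSH 5  → [0, 5]
MUL     → [0]
DUP     → [0, 0]
ADD     → [0]
PUSH 10 → [0, 10]
MUL     → [0]
DUP     → [0, 0]
SWAP    → [0, 0]
POP     → [0]
ADD  — needs 2 operands, stack has 1 → underflow

15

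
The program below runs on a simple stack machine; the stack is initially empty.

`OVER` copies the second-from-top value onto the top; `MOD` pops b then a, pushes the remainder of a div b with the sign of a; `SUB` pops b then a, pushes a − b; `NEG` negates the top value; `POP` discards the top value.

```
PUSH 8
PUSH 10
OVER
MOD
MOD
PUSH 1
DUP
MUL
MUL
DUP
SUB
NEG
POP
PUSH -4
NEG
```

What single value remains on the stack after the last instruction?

4

PUSH 8  : [8]
PUSH 10 : [8, 10]
OVER    : [8, 10, 8]
MOD     : [8, 2]
MOD     : [0]
PUSH 1  : [0, 1]
DUP     : [0, 1, 1]
MUL     : [0, 1]
MUL     : [0]
DUP     : [0, 0]
SUB     : [0]
NEG     : [0]
POP     : []
PUSH -4 : [-4]
NEG     : [4]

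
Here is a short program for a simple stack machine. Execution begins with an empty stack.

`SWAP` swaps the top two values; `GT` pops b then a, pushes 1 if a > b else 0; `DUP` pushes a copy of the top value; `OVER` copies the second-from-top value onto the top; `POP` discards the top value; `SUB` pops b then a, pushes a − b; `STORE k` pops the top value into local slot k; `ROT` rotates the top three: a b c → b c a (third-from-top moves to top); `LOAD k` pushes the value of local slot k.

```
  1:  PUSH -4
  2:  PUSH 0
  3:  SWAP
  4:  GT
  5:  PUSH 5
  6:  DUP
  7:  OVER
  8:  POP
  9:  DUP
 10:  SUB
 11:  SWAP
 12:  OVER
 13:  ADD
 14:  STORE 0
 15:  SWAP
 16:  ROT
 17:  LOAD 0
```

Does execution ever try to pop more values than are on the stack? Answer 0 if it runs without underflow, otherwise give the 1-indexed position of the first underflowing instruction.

PUSH -4  -4
PUSH 0   -4 0
SWAP     0 -4
GT       1
PUSH 5   1 5
DUP      1 5 5
OVER     1 5 5 5
POP      1 5 5
DUP      1 5 5 5
SUB      1 5 0
SWAP     1 0 5
OVER     1 0 5 0
ADD      1 0 5
STORE 0  1 0
SWAP     0 1
ROT  — needs 3 operands, stack has 2 → underflow

16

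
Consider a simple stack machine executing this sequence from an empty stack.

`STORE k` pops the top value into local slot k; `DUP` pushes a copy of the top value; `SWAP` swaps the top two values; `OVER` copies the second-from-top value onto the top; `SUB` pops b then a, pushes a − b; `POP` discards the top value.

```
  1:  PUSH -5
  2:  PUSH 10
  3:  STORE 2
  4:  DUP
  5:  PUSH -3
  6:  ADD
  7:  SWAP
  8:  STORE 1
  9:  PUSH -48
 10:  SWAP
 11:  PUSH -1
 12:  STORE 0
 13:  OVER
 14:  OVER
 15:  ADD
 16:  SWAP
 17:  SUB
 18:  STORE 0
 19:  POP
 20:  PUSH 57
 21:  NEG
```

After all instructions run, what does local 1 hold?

-5

PUSH -5  : -5
PUSH 10  : -5 10
STORE 2  : -5
DUP      : -5 -5
PUSH -3  : -5 -5 -3
ADD      : -5 -8
SWAP     : -8 -5
STORE 1  : -8
PUSH -48 : -8 -48
SWAP     : -48 -8
PUSH -1  : -48 -8 -1
STORE 0  : -48 -8
OVER     : -48 -8 -48
OVER     : -48 -8 -48 -8
ADD      : -48 -8 -56
SWAP     : -48 -56 -8
SUB      : -48 -48
STORE 0  : -48
POP      : (empty)
PUSH 57  : 57
NEG      : -57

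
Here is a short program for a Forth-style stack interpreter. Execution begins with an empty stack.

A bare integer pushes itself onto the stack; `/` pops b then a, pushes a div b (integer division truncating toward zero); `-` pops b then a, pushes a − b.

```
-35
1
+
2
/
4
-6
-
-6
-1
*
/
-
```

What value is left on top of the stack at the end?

-18

-35 : -35
1   : -35 1
+   : -34
2   : -34 2
/   : -17
4   : -17 4
-6  : -17 4 -6
-   : -17 10
-6  : -17 10 -6
-1  : -17 10 -6 -1
*   : -17 10 6
/   : -17 1
-   : -18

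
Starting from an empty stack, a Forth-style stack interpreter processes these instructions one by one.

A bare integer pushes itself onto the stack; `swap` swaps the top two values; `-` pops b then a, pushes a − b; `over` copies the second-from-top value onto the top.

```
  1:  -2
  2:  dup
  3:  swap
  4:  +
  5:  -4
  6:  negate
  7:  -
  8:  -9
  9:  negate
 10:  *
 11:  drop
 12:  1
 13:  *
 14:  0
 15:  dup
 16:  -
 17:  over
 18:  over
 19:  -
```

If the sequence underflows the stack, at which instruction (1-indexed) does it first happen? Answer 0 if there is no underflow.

13

-2     : -2
dup    : -2 -2
swap   : -2 -2
+      : -4
-4     : -4 -4
negate : -4 4
-      : -8
-9     : -8 -9
negate : -8 9
*      : -72
drop   : (empty)
1      : 1
*  — needs 2 operands, stack has 1 → underflow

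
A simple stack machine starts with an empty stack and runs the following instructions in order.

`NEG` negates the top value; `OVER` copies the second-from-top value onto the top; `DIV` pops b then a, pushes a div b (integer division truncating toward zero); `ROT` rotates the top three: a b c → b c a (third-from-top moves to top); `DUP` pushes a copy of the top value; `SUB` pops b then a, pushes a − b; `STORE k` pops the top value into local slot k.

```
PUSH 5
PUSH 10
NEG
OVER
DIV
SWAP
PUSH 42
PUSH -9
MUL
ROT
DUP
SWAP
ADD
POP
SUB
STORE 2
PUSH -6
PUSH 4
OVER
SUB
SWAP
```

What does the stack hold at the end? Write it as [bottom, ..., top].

PUSH 5  -> [5]
PUSH 10 -> [5, 10]
NEG     -> [5, -10]
OVER    -> [5, -10, 5]
DIV     -> [5, -2]
SWAP    -> [-2, 5]
PUSH 42 -> [-2, 5, 42]
PUSH -9 -> [-2, 5, 42, -9]
MUL     -> [-2, 5, -378]
ROT     -> [5, -378, -2]
DUP     -> [5, -378, -2, -2]
SWAP    -> [5, -378, -2, -2]
ADD     -> [5, -378, -4]
POP     -> [5, -378]
SUB     -> [383]
STORE 2 -> []
PUSH -6 -> [-6]
PUSH 4  -> [-6, 4]
OVER    -> [-6, 4, -6]
SUB     -> [-6, 10]
SWAP    -> [10, -6]

[10, -6]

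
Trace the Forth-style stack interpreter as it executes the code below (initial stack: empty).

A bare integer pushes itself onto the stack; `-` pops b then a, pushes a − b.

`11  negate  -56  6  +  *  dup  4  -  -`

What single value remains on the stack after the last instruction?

4

11     -> [11]
negate -> [-11]
-56    -> [-11, -56]
6      -> [-11, -56, 6]
+      -> [-11, -50]
*      -> [550]
dup    -> [550, 550]
4      -> [550, 550, 4]
-      -> [550, 546]
-      -> [4]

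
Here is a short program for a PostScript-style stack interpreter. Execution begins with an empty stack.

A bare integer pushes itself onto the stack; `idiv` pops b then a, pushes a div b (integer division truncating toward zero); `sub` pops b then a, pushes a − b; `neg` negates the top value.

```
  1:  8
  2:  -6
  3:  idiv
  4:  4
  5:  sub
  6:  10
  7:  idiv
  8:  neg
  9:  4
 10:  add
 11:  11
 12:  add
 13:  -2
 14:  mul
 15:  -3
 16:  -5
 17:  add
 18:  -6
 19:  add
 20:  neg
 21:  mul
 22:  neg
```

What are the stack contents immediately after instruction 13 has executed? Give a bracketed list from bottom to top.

[15, -2]

8    : [8]
-6   : [8, -6]
idiv : [-1]
4    : [-1, 4]
sub  : [-5]
10   : [-5, 10]
idiv : [0]
neg  : [0]
4    : [0, 4]
add  : [4]
11   : [4, 11]
add  : [15]
-2   : [15, -2]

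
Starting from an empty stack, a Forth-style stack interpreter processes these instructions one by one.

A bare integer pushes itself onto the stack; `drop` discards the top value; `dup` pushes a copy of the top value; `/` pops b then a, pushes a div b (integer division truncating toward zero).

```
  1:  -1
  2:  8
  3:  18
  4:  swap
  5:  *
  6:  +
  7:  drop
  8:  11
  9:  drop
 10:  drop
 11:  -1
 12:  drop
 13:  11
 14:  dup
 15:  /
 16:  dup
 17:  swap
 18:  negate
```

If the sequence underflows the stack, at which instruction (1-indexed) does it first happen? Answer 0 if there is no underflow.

-1   → -1
8    → -1 8
18   → -1 8 18
swap → -1 18 8
*    → -1 144
+    → 143
drop → (empty)
11   → 11
drop → (empty)
drop  — needs 1 operand, stack has 0 → underflow

10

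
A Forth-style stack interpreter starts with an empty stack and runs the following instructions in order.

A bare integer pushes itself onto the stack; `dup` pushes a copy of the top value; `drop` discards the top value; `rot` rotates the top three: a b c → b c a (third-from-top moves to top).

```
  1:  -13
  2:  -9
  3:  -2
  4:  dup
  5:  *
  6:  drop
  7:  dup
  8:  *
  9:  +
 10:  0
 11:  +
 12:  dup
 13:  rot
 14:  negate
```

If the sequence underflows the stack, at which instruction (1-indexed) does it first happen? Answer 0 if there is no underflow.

-13  : [-13]
-9   : [-13, -9]
-2   : [-13, -9, -2]
dup  : [-13, -9, -2, -2]
*    : [-13, -9, 4]
drop : [-13, -9]
dup  : [-13, -9, -9]
*    : [-13, 81]
+    : [68]
0    : [68, 0]
+    : [68]
dup  : [68, 68]
rot  — needs 3 operands, stack has 2 → underflow

13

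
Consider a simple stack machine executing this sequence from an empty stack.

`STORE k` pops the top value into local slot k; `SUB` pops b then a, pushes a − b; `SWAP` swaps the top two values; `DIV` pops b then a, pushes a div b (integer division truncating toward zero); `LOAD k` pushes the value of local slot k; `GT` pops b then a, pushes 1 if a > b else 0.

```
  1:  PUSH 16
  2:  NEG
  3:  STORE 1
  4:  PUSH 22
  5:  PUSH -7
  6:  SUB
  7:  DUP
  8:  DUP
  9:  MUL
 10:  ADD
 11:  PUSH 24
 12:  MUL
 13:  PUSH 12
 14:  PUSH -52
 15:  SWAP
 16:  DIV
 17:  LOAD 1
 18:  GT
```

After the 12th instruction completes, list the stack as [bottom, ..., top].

[20880]

PUSH 16 -> 16
NEG     -> -16
STORE 1 -> (empty)
PUSH 22 -> 22
PUSH -7 -> 22 -7
SUB     -> 29
DUP     -> 29 29
DUP     -> 29 29 29
MUL     -> 29 841
ADD     -> 870
PUSH 24 -> 870 24
MUL     -> 20880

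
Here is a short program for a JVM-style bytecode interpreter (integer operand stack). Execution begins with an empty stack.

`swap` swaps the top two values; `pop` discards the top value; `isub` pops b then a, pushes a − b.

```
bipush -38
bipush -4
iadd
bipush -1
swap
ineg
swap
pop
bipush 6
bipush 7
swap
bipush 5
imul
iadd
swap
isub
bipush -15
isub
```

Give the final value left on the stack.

10

bipush -38 → [-38]
bipush -4  → [-38, -4]
iadd       → [-42]
bipush -1  → [-42, -1]
swap       → [-1, -42]
ineg       → [-1, 42]
swap       → [42, -1]
pop        → [42]
bipush 6   → [42, 6]
bipush 7   → [42, 6, 7]
swap       → [42, 7, 6]
bipush 5   → [42, 7, 6, 5]
imul       → [42, 7, 30]
iadd       → [42, 37]
swap       → [37, 42]
isub       → [-5]
bipush -15 → [-5, -15]
isub       → [10]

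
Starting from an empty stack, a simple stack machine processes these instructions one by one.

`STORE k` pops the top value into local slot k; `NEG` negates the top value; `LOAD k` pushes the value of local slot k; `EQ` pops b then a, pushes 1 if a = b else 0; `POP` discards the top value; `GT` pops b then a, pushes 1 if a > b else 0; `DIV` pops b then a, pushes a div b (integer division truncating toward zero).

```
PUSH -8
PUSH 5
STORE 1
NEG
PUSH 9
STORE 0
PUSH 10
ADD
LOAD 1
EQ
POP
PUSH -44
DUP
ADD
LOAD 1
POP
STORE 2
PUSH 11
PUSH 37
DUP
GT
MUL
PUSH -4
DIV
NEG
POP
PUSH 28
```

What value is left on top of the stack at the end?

28

PUSH -8  -> [-8]
PUSH 5   -> [-8, 5]
STORE 1  -> [-8]
NEG      -> [8]
PUSH 9   -> [8, 9]
STORE 0  -> [8]
PUSH 10  -> [8, 10]
ADD      -> [18]
LOAD 1   -> [18, 5]
EQ       -> [0]
POP      -> []
PUSH -44 -> [-44]
DUP      -> [-44, -44]
ADD      -> [-88]
LOAD 1   -> [-88, 5]
POP      -> [-88]
STORE 2  -> []
PUSH 11  -> [11]
PUSH 37  -> [11, 37]
DUP      -> [11, 37, 37]
GT       -> [11, 0]
MUL      -> [0]
PUSH -4  -> [0, -4]
DIV      -> [0]
NEG      -> [0]
POP      -> []
PUSH 28  -> [28]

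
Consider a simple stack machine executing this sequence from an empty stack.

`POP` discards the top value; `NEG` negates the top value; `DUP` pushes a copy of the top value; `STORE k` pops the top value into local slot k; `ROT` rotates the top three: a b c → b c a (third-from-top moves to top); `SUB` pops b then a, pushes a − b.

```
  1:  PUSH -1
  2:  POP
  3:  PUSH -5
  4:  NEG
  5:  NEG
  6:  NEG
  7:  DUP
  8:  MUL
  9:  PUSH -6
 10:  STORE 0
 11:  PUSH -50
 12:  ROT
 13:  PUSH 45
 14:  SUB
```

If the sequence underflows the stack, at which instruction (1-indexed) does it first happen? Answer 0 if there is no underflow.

PUSH -1   -1
POP       (empty)
PUSH -5   -5
NEG       5
NEG       -5
NEG       5
DUP       5 5
MUL       25
PUSH -6   25 -6
STORE 0   25
PUSH -50  25 -50
ROT  — needs 3 operands, stack has 2 → underflow

12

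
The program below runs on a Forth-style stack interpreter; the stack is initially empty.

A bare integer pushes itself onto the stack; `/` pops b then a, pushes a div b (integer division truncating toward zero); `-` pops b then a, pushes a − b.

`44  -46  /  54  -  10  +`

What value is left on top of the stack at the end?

44  -> [44]
-46 -> [44, -46]
/   -> [0]
54  -> [0, 54]
-   -> [-54]
10  -> [-54, 10]
+   -> [-44]

-44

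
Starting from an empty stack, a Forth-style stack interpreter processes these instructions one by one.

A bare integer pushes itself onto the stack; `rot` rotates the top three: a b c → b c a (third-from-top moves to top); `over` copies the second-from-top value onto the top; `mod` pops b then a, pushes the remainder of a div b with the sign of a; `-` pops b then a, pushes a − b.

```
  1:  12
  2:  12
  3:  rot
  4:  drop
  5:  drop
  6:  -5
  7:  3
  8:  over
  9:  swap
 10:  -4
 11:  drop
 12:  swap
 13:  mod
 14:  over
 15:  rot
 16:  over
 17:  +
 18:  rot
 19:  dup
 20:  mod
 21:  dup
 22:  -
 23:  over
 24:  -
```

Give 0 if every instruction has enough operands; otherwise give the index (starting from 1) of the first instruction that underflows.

12 : 12
12 : 12 12
rot  — needs 3 operands, stack has 2 → underflow

3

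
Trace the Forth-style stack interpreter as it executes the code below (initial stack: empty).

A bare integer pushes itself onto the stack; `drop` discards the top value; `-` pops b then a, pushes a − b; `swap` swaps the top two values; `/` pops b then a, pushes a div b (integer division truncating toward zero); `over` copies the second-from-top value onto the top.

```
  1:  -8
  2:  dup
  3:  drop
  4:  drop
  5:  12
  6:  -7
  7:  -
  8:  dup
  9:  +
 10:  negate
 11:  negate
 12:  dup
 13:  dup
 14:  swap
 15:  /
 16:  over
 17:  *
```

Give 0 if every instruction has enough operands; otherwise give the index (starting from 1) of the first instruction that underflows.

-8      -8
dup     -8 -8
drop    -8
drop    (empty)
12      12
-7      12 -7
-       19
dup     19 19
+       38
negate  -38
negate  38
dup     38 38
dup     38 38 38
swap    38 38 38
/       38 1
over    38 1 38
*       38 38

0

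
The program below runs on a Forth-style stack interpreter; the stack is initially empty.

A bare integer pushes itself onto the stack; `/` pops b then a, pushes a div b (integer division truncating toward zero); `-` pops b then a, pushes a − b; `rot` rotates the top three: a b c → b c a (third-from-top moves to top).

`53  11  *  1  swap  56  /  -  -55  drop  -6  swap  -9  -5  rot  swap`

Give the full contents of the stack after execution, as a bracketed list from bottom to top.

[-6, -9, -9, -5]

53   -> [53]
11   -> [53, 11]
*    -> [583]
1    -> [583, 1]
swap -> [1, 583]
56   -> [1, 583, 56]
/    -> [1, 10]
-    -> [-9]
-55  -> [-9, -55]
drop -> [-9]
-6   -> [-9, -6]
swap -> [-6, -9]
-9   -> [-6, -9, -9]
-5   -> [-6, -9, -9, -5]
rot  -> [-6, -9, -5, -9]
swap -> [-6, -9, -9, -5]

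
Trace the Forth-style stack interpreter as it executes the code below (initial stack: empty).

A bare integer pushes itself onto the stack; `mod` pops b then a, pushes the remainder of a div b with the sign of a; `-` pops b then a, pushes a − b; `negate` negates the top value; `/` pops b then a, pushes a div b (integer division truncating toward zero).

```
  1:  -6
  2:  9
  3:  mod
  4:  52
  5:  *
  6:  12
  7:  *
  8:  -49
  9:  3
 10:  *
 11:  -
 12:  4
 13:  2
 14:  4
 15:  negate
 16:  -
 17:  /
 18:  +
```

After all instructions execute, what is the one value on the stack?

-3597

-6     : [-6]
9      : [-6, 9]
mod    : [-6]
52     : [-6, 52]
*      : [-312]
12     : [-312, 12]
*      : [-3744]
-49    : [-3744, -49]
3      : [-3744, -49, 3]
*      : [-3744, -147]
-      : [-3597]
4      : [-3597, 4]
2      : [-3597, 4, 2]
4      : [-3597, 4, 2, 4]
negate : [-3597, 4, 2, -4]
-      : [-3597, 4, 6]
/      : [-3597, 0]
+      : [-3597]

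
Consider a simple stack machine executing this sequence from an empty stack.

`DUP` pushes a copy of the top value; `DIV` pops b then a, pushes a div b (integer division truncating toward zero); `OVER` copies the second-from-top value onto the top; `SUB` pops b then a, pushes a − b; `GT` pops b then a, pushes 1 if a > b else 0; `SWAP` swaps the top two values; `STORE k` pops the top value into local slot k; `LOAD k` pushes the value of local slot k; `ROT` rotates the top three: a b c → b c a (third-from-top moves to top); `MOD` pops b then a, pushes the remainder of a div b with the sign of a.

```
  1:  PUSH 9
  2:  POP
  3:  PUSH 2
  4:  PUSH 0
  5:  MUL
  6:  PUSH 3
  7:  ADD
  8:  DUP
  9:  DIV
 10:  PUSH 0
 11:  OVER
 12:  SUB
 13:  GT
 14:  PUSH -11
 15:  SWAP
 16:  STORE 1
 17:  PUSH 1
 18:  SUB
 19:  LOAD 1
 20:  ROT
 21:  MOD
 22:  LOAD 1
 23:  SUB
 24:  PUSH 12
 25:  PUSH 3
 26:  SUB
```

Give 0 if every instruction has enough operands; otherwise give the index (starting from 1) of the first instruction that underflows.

20

PUSH 9   -> [9]
POP      -> []
PUSH 2   -> [2]
PUSH 0   -> [2, 0]
MUL      -> [0]
PUSH 3   -> [0, 3]
ADD      -> [3]
DUP      -> [3, 3]
DIV      -> [1]
PUSH 0   -> [1, 0]
OVER     -> [1, 0, 1]
SUB      -> [1, -1]
GT       -> [1]
PUSH -11 -> [1, -11]
SWAP     -> [-11, 1]
STORE 1  -> [-11]
PUSH 1   -> [-11, 1]
SUB      -> [-12]
LOAD 1   -> [-12, 1]
ROT  — needs 3 operands, stack has 2 → underflow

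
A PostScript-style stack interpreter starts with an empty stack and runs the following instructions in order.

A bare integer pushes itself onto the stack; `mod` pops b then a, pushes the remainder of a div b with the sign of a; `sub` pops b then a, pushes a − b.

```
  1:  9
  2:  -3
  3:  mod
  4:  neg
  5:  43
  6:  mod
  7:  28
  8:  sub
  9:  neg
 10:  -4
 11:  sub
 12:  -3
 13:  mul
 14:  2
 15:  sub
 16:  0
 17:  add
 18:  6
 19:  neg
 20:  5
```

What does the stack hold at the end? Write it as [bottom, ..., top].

[-98, -6, 5]

9   → 9
-3  → 9 -3
mod → 0
neg → 0
43  → 0 43
mod → 0
28  → 0 28
sub → -28
neg → 28
-4  → 28 -4
sub → 32
-3  → 32 -3
mul → -96
2   → -96 2
sub → -98
0   → -98 0
add → -98
6   → -98 6
neg → -98 -6
5   → -98 -6 5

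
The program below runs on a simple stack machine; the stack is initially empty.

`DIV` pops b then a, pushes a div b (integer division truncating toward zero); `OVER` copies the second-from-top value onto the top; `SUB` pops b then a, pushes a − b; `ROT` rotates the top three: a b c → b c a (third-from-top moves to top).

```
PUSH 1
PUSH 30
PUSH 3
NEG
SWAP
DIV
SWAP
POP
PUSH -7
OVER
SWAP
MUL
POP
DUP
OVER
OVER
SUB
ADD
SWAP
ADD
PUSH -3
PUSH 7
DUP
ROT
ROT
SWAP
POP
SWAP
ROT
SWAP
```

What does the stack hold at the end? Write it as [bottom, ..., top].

PUSH 1  -> [1]
PUSH 30 -> [1, 30]
PUSH 3  -> [1, 30, 3]
NEG     -> [1, 30, -3]
SWAP    -> [1, -3, 30]
DIV     -> [1, 0]
SWAP    -> [0, 1]
POP     -> [0]
PUSH -7 -> [0, -7]
OVER    -> [0, -7, 0]
SWAP    -> [0, 0, -7]
MUL     -> [0, 0]
POP     -> [0]
DUP     -> [0, 0]
OVER    -> [0, 0, 0]
OVER    -> [0, 0, 0, 0]
SUB     -> [0, 0, 0]
ADD     -> [0, 0]
SWAP    -> [0, 0]
ADD     -> [0]
PUSH -3 -> [0, -3]
PUSH 7  -> [0, -3, 7]
DUP     -> [0, -3, 7, 7]
ROT     -> [0, 7, 7, -3]
ROT     -> [0, 7, -3, 7]
SWAP    -> [0, 7, 7, -3]
POP     -> [0, 7, 7]
SWAP    -> [0, 7, 7]
ROT     -> [7, 7, 0]
SWAP    -> [7, 0, 7]

[7, 0, 7]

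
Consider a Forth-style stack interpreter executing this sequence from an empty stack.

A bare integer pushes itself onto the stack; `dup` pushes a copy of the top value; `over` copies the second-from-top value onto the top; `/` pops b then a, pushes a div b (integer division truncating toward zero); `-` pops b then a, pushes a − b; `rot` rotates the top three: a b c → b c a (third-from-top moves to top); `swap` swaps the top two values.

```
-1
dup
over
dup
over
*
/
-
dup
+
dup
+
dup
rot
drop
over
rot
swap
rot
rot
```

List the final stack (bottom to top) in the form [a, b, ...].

[0, 0, 0]

-1   : [-1]
dup  : [-1, -1]
over : [-1, -1, -1]
dup  : [-1, -1, -1, -1]
over : [-1, -1, -1, -1, -1]
*    : [-1, -1, -1, 1]
/    : [-1, -1, -1]
-    : [-1, 0]
dup  : [-1, 0, 0]
+    : [-1, 0]
dup  : [-1, 0, 0]
+    : [-1, 0]
dup  : [-1, 0, 0]
rot  : [0, 0, -1]
drop : [0, 0]
over : [0, 0, 0]
rot  : [0, 0, 0]
swap : [0, 0, 0]
rot  : [0, 0, 0]
rot  : [0, 0, 0]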